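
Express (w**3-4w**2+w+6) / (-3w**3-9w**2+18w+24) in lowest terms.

(-w+3)/(3w+12)

Repeated division with remainder:
  w**3-4w**2+w+6 = (-1/3)(-3w**3-9w**2+18w+24) + (-7w**2+7w+14)
  -3w**3-9w**2+18w+24 = ((3/7)w+12/7)(-7w**2+7w+14) + (0)
Last nonzero remainder: -7w**2+7w+14. Dividing through by -7 gives the monic gcd w**2-w-2.
Cancel w**2-w-2 from numerator and denominator to get the reduced form.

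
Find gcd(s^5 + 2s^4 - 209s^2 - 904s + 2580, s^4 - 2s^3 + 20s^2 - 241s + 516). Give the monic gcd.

s^2 + 5s + 43

Euclidean algorithm in ℚ[s]:
  s^5 + 2s^4 - 209s^2 - 904s + 2580 = (s + 4)(s^4 - 2s^3 + 20s^2 - 241s + 516) + (-12s^3 - 48s^2 - 456s + 516)
  s^4 - 2s^3 + 20s^2 - 241s + 516 = (-(1/12)s + 1/2)(-12s^3 - 48s^2 - 456s + 516) + (6s^2 + 30s + 258)
  -12s^3 - 48s^2 - 456s + 516 = (-2s + 2)(6s^2 + 30s + 258) + (0)
Last nonzero remainder: 6s^2 + 30s + 258. Dividing through by 6 gives the monic gcd s^2 + 5s + 43.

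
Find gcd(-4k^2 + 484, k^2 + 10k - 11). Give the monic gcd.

Repeated division with remainder:
  -4k^2 + 484 = (-4)(k^2 + 10k - 11) + (40k + 440)
  k^2 + 10k - 11 = ((1/40)k - 1/40)(40k + 440) + (0)
Last nonzero remainder: 40k + 440. Dividing through by 40 gives the monic gcd k + 11.

k + 11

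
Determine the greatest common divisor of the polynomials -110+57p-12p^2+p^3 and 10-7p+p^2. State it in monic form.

Apply the Euclidean algorithm:
  p^3-12p^2+57p-110 = (p-5)(p^2-7p+10) + (12p-60)
  p^2-7p+10 = ((1/12)p-1/6)(12p-60) + (0)
Last nonzero remainder: 12p-60. Dividing through by 12 gives the monic gcd p-5.

-5+p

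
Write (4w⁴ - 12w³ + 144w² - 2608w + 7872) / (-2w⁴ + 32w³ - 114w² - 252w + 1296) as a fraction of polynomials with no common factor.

(-2w² - 14w - 164)/(w² - 6w - 27)

By polynomial division,
  4w⁴ - 12w³ + 144w² - 2608w + 7872 = (-2)(-2w⁴ + 32w³ - 114w² - 252w + 1296) + (52w³ - 84w² - 3112w + 10464)
  -2w⁴ + 32w³ - 114w² - 252w + 1296 = (-(1/26)w + 187/338)(52w³ - 84w² - 3112w + 10464) + (-(31640/169)w² + (316400/169)w - 759360/169)
  52w³ - 84w² - 3112w + 10464 = (-(2197/7910)w - 18421/7910)(-(31640/169)w² + (316400/169)w - 759360/169) + (0)
Last nonzero remainder: -(31640/169)w² + (316400/169)w - 759360/169. Dividing through by -31640/169 gives the monic gcd w² - 10w + 24.
Cancel w² - 10w + 24 from numerator and denominator to get the reduced form.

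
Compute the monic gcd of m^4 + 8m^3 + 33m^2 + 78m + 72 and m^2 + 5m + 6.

m^2 + 5m + 6

Repeated division with remainder:
  m^4 + 8m^3 + 33m^2 + 78m + 72 = (m^2 + 3m + 12)(m^2 + 5m + 6) + (0)
The last nonzero remainder m^2 + 5m + 6 is already monic.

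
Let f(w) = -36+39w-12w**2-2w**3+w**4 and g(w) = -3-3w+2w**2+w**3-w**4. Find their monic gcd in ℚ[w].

3-3w+w**2

Apply the Euclidean algorithm:
  w**4-2w**3-12w**2+39w-36 = (-1)(-w**4+w**3+2w**2-3w-3) + (-w**3-10w**2+36w-39)
  -w**4+w**3+2w**2-3w-3 = (w-11)(-w**3-10w**2+36w-39) + (-144w**2+432w-432)
  -w**3-10w**2+36w-39 = ((1/144)w+13/144)(-144w**2+432w-432) + (0)
Last nonzero remainder: -144w**2+432w-432. Dividing through by -144 gives the monic gcd w**2-3w+3.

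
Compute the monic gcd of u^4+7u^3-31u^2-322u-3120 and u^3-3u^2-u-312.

u^3-3u^2-u-312

Euclidean algorithm in ℚ[u]:
  u^4+7u^3-31u^2-322u-3120 = (u+10)(u^3-3u^2-u-312) + (0)
The last nonzero remainder u^3-3u^2-u-312 is already monic.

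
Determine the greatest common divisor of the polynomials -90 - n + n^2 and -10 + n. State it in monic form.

Repeated division with remainder:
  n^2 - n - 90 = (n + 9)(n - 10) + (0)
The last nonzero remainder n - 10 is already monic.

-10 + n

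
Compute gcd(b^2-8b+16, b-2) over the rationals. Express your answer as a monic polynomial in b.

By polynomial division,
  b^2-8b+16 = (b-6)(b-2) + (4)
  b-2 = ((1/4)b-1/2)(4) + (0)
The last nonzero remainder is the constant 4, so the polynomials are coprime and gcd = 1.

1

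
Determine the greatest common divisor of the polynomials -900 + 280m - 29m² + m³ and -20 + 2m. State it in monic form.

-10 + m

Repeated division with remainder:
  m³ - 29m² + 280m - 900 = ((1/2)m² - (19/2)m + 45)(2m - 20) + (0)
Last nonzero remainder: 2m - 20. Dividing through by 2 gives the monic gcd m - 10.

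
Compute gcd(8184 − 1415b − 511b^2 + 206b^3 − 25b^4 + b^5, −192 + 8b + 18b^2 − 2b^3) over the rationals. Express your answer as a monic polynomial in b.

−24 − 5b + b^2

Apply the Euclidean algorithm:
  b^5 − 25b^4 + 206b^3 − 511b^2 − 1415b + 8184 = (−(1/2)b^2 + 8b − 33)(−2b^3 + 18b^2 + 8b − 192) + (−77b^2 + 385b + 1848)
  −2b^3 + 18b^2 + 8b − 192 = ((2/77)b − 8/77)(−77b^2 + 385b + 1848) + (0)
Last nonzero remainder: −77b^2 + 385b + 1848. Dividing through by −77 gives the monic gcd b^2 − 5b − 24.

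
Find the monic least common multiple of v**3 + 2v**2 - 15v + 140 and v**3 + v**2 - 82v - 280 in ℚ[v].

v**5 - 4v**4 - 67v**3 + 150v**2 - 240v - 5600

Euclidean algorithm in ℚ[v]:
  v**3 + 2v**2 - 15v + 140 = (v**3 + v**2 - 82v - 280) + (v**2 + 67v + 420)
  v**3 + v**2 - 82v - 280 = (v - 66)(v**2 + 67v + 420) + (3920v + 27440)
  v**2 + 67v + 420 = ((1/3920)v + 3/196)(3920v + 27440) + (0)
Last nonzero remainder: 3920v + 27440. Dividing through by 3920 gives the monic gcd v + 7.
Then lcm(f, g) = f·g / gcd(f, g); expanding and making the result monic gives the answer.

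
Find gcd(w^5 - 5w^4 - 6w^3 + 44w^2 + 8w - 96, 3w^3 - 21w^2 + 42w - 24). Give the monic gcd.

By polynomial division,
  w^5 - 5w^4 - 6w^3 + 44w^2 + 8w - 96 = ((1/3)w^2 + (2/3)w - 2)(3w^3 - 21w^2 + 42w - 24) + (-18w^2 + 108w - 144)
  3w^3 - 21w^2 + 42w - 24 = (-(1/6)w + 1/6)(-18w^2 + 108w - 144) + (0)
Last nonzero remainder: -18w^2 + 108w - 144. Dividing through by -18 gives the monic gcd w^2 - 6w + 8.

w^2 - 6w + 8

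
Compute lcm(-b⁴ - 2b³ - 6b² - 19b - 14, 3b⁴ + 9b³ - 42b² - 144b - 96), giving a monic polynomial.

Repeated division with remainder:
  -b⁴ - 2b³ - 6b² - 19b - 14 = (-1/3)(3b⁴ + 9b³ - 42b² - 144b - 96) + (b³ - 20b² - 67b - 46)
  3b⁴ + 9b³ - 42b² - 144b - 96 = (3b + 69)(b³ - 20b² - 67b - 46) + (1539b² + 4617b + 3078)
  b³ - 20b² - 67b - 46 = ((1/1539)b - 23/1539)(1539b² + 4617b + 3078) + (0)
Last nonzero remainder: 1539b² + 4617b + 3078. Dividing through by 1539 gives the monic gcd b² + 3b + 2.
Then lcm(f, g) = f·g / gcd(f, g); expanding and making the result monic gives the answer.

b⁶ + 2b⁵ - 10b⁴ - 13b³ - 82b² - 304b - 224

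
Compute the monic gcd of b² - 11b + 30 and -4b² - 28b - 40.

Repeated division with remainder:
  b² - 11b + 30 = (-1/4)(-4b² - 28b - 40) + (-18b + 20)
  -4b² - 28b - 40 = ((2/9)b + 146/81)(-18b + 20) + (-6160/81)
  -18b + 20 = ((729/3080)b - 81/308)(-6160/81) + (0)
The last nonzero remainder is the constant -6160/81, so the polynomials are coprime and gcd = 1.

1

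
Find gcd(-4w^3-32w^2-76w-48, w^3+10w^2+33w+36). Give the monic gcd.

Euclidean algorithm in ℚ[w]:
  -4w^3-32w^2-76w-48 = (-4)(w^3+10w^2+33w+36) + (8w^2+56w+96)
  w^3+10w^2+33w+36 = ((1/8)w+3/8)(8w^2+56w+96) + (0)
Last nonzero remainder: 8w^2+56w+96. Dividing through by 8 gives the monic gcd w^2+7w+12.

w^2+7w+12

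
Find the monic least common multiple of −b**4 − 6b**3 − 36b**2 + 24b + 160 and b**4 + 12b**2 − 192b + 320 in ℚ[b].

b**5 + 2b**4 + 12b**3 − 168b**2 − 64b + 640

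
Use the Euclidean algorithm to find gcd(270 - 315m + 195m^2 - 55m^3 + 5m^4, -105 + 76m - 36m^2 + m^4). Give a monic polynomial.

3 - 2m + m^2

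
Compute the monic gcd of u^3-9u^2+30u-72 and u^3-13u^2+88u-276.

u-6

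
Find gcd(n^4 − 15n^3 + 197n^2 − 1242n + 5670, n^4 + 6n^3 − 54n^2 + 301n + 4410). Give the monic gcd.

By polynomial division,
  n^4 − 15n^3 + 197n^2 − 1242n + 5670 = (n^4 + 6n^3 − 54n^2 + 301n + 4410) + (−21n^3 + 251n^2 − 1543n + 1260)
  n^4 + 6n^3 − 54n^2 + 301n + 4410 = (−(1/21)n − 377/441)(−21n^3 + 251n^2 − 1543n + 1260) + ((38410/441)n^2 − (422510/441)n + 38410/7)
  −21n^3 + 251n^2 − 1543n + 1260 = (−(9261/38410)n + 882/3841)((38410/441)n^2 − (422510/441)n + 38410/7) + (0)
Last nonzero remainder: (38410/441)n^2 − (422510/441)n + 38410/7. Dividing through by 38410/441 gives the monic gcd n^2 − 11n + 63.

n^2 − 11n + 63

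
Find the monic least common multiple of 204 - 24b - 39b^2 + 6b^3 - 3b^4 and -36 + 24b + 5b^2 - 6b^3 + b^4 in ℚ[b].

Euclidean algorithm in ℚ[b]:
  -3b^4 + 6b^3 - 39b^2 - 24b + 204 = (-3)(b^4 - 6b^3 + 5b^2 + 24b - 36) + (-12b^3 - 24b^2 + 48b + 96)
  b^4 - 6b^3 + 5b^2 + 24b - 36 = (-(1/12)b + 2/3)(-12b^3 - 24b^2 + 48b + 96) + (25b^2 - 100)
  -12b^3 - 24b^2 + 48b + 96 = (-(12/25)b - 24/25)(25b^2 - 100) + (0)
Last nonzero remainder: 25b^2 - 100. Dividing through by 25 gives the monic gcd b^2 - 4.
Then lcm(f, g) = f·g / gcd(f, g); expanding and making the result monic gives the answer.

-612 + 480b + b^2 - 88b^3 + 34b^4 - 8b^5 + b^6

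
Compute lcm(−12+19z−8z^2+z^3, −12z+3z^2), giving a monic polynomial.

−12z+19z^2−8z^3+z^4

Apply the Euclidean algorithm:
  z^3−8z^2+19z−12 = ((1/3)z−4/3)(3z^2−12z) + (3z−12)
  3z^2−12z = (z)(3z−12) + (0)
Last nonzero remainder: 3z−12. Dividing through by 3 gives the monic gcd z−4.
Then lcm(f, g) = f·g / gcd(f, g); expanding and making the result monic gives the answer.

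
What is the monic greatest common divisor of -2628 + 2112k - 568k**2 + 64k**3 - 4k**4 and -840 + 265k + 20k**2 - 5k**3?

-3 + k

Repeated division with remainder:
  -4k**4 + 64k**3 - 568k**2 + 2112k - 2628 = ((4/5)k - 48/5)(-5k**3 + 20k**2 + 265k - 840) + (-588k**2 + 5328k - 10692)
  -5k**3 + 20k**2 + 265k - 840 = ((5/588)k + 310/7203)(-588k**2 + 5328k - 10692) + ((304000/2401)k - 912000/2401)
  -588k**2 + 5328k - 10692 = (-(352947/76000)k + 2139291/76000)((304000/2401)k - 912000/2401) + (0)
Last nonzero remainder: (304000/2401)k - 912000/2401. Dividing through by 304000/2401 gives the monic gcd k - 3.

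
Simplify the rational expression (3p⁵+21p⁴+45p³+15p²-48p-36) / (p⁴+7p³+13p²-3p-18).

Apply the Euclidean algorithm:
  3p⁵+21p⁴+45p³+15p²-48p-36 = (3p)(p⁴+7p³+13p²-3p-18) + (6p³+24p²+6p-36)
  p⁴+7p³+13p²-3p-18 = ((1/6)p+1/2)(6p³+24p²+6p-36) + (0)
Last nonzero remainder: 6p³+24p²+6p-36. Dividing through by 6 gives the monic gcd p³+4p²+p-6.
Cancel p³+4p²+p-6 from numerator and denominator to get the reduced form.

(3p²+9p+6)/(p+3)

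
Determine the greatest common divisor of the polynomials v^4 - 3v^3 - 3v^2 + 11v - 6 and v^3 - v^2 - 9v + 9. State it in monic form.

v^2 - 4v + 3

Apply the Euclidean algorithm:
  v^4 - 3v^3 - 3v^2 + 11v - 6 = (v - 2)(v^3 - v^2 - 9v + 9) + (4v^2 - 16v + 12)
  v^3 - v^2 - 9v + 9 = ((1/4)v + 3/4)(4v^2 - 16v + 12) + (0)
Last nonzero remainder: 4v^2 - 16v + 12. Dividing through by 4 gives the monic gcd v^2 - 4v + 3.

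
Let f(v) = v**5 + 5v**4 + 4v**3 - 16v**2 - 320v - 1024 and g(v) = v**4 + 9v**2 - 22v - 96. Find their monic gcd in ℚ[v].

Repeated division with remainder:
  v**5 + 5v**4 + 4v**3 - 16v**2 - 320v - 1024 = (v + 5)(v**4 + 9v**2 - 22v - 96) + (-5v**3 - 39v**2 - 114v - 544)
  v**4 + 9v**2 - 22v - 96 = (-(1/5)v + 39/25)(-5v**3 - 39v**2 - 114v - 544) + ((1176/25)v**2 + (1176/25)v + 18816/25)
  -5v**3 - 39v**2 - 114v - 544 = (-(125/1176)v - 425/588)((1176/25)v**2 + (1176/25)v + 18816/25) + (0)
Last nonzero remainder: (1176/25)v**2 + (1176/25)v + 18816/25. Dividing through by 1176/25 gives the monic gcd v**2 + v + 16.

v**2 + v + 16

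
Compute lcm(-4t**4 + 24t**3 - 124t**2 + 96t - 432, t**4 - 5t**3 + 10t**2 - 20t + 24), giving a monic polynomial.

t**6 - 11t**5 + 67t**4 - 215t**3 + 414t**2 - 684t + 648

Apply the Euclidean algorithm:
  -4t**4 + 24t**3 - 124t**2 + 96t - 432 = (-4)(t**4 - 5t**3 + 10t**2 - 20t + 24) + (4t**3 - 84t**2 + 16t - 336)
  t**4 - 5t**3 + 10t**2 - 20t + 24 = ((1/4)t + 4)(4t**3 - 84t**2 + 16t - 336) + (342t**2 + 1368)
  4t**3 - 84t**2 + 16t - 336 = ((2/171)t - 14/57)(342t**2 + 1368) + (0)
Last nonzero remainder: 342t**2 + 1368. Dividing through by 342 gives the monic gcd t**2 + 4.
Then lcm(f, g) = f·g / gcd(f, g); expanding and making the result monic gives the answer.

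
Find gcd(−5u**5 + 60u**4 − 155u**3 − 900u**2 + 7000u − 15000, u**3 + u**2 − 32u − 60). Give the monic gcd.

u**2 − u − 30

Apply the Euclidean algorithm:
  −5u**5 + 60u**4 − 155u**3 − 900u**2 + 7000u − 15000 = (−5u**2 + 65u − 380)(u**3 + u**2 − 32u − 60) + (1260u**2 − 1260u − 37800)
  u**3 + u**2 − 32u − 60 = ((1/1260)u + 1/630)(1260u**2 − 1260u − 37800) + (0)
Last nonzero remainder: 1260u**2 − 1260u − 37800. Dividing through by 1260 gives the monic gcd u**2 − u − 30.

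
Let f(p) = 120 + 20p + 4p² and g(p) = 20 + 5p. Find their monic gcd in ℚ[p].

1

Apply the Euclidean algorithm:
  4p² + 20p + 120 = ((4/5)p + 4/5)(5p + 20) + (104)
  5p + 20 = ((5/104)p + 5/26)(104) + (0)
The last nonzero remainder is the constant 104, so the polynomials are coprime and gcd = 1.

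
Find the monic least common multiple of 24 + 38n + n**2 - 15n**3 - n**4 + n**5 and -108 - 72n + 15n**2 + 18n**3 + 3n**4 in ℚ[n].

144 + 348n + 220n**2 - 47n**3 - 80n**4 - 14n**5 + 4n**6 + n**7

Euclidean algorithm in ℚ[n]:
  n**5 - n**4 - 15n**3 + n**2 + 38n + 24 = ((1/3)n - 7/3)(3n**4 + 18n**3 + 15n**2 - 72n - 108) + (22n**3 + 60n**2 - 94n - 228)
  3n**4 + 18n**3 + 15n**2 - 72n - 108 = ((3/22)n + 54/121)(22n**3 + 60n**2 - 94n - 228) + ((126/121)n**2 + (126/121)n - 756/121)
  22n**3 + 60n**2 - 94n - 228 = ((1331/63)n + 2299/63)((126/121)n**2 + (126/121)n - 756/121) + (0)
Last nonzero remainder: (126/121)n**2 + (126/121)n - 756/121. Dividing through by 126/121 gives the monic gcd n**2 + n - 6.
Then lcm(f, g) = f·g / gcd(f, g); expanding and making the result monic gives the answer.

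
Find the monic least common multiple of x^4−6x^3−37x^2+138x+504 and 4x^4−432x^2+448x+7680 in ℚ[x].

x^6−4x^5−129x^4+544x^3+3740x^2−10032x−40320

Apply the Euclidean algorithm:
  x^4−6x^3−37x^2+138x+504 = (1/4)(4x^4−432x^2+448x+7680) + (−6x^3+71x^2+26x−1416)
  4x^4−432x^2+448x+7680 = (−(2/3)x−71/9)(−6x^3+71x^2+26x−1416) + ((1309/9)x^2−(2618/9)x−10472/3)
  −6x^3+71x^2+26x−1416 = (−(54/1309)x+531/1309)((1309/9)x^2−(2618/9)x−10472/3) + (0)
Last nonzero remainder: (1309/9)x^2−(2618/9)x−10472/3. Dividing through by 1309/9 gives the monic gcd x^2−2x−24.
Then lcm(f, g) = f·g / gcd(f, g); expanding and making the result monic gives the answer.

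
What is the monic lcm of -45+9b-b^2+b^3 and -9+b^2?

Apply the Euclidean algorithm:
  b^3-b^2+9b-45 = (b-1)(b^2-9) + (18b-54)
  b^2-9 = ((1/18)b+1/6)(18b-54) + (0)
Last nonzero remainder: 18b-54. Dividing through by 18 gives the monic gcd b-3.
Then lcm(f, g) = f·g / gcd(f, g); expanding and making the result monic gives the answer.

-135-18b+6b^2+2b^3+b^4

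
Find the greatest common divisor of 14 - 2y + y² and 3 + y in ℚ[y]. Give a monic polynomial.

Repeated division with remainder:
  y² - 2y + 14 = (y - 5)(y + 3) + (29)
  y + 3 = ((1/29)y + 3/29)(29) + (0)
The last nonzero remainder is the constant 29, so the polynomials are coprime and gcd = 1.

1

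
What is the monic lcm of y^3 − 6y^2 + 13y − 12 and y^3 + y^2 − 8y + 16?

y^4 − 2y^3 − 11y^2 + 40y − 48

Euclidean algorithm in ℚ[y]:
  y^3 − 6y^2 + 13y − 12 = (y^3 + y^2 − 8y + 16) + (−7y^2 + 21y − 28)
  y^3 + y^2 − 8y + 16 = (−(1/7)y − 4/7)(−7y^2 + 21y − 28) + (0)
Last nonzero remainder: −7y^2 + 21y − 28. Dividing through by −7 gives the monic gcd y^2 − 3y + 4.
Then lcm(f, g) = f·g / gcd(f, g); expanding and making the result monic gives the answer.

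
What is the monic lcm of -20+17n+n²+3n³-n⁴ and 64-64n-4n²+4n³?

Euclidean algorithm in ℚ[n]:
  -n⁴+3n³+n²+17n-20 = (-(1/4)n+1/2)(4n³-4n²-64n+64) + (-13n²+65n-52)
  4n³-4n²-64n+64 = (-(4/13)n-16/13)(-13n²+65n-52) + (0)
Last nonzero remainder: -13n²+65n-52. Dividing through by -13 gives the monic gcd n²-5n+4.
Then lcm(f, g) = f·g / gcd(f, g); expanding and making the result monic gives the answer.

80-48n-21n²-13n³+n⁴+n⁵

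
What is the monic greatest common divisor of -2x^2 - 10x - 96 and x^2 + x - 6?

1

Repeated division with remainder:
  -2x^2 - 10x - 96 = (-2)(x^2 + x - 6) + (-8x - 108)
  x^2 + x - 6 = (-(1/8)x + 25/16)(-8x - 108) + (651/4)
  -8x - 108 = (-(32/651)x - 144/217)(651/4) + (0)
The last nonzero remainder is the constant 651/4, so the polynomials are coprime and gcd = 1.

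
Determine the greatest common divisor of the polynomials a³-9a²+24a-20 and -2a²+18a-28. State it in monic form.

a-2

By polynomial division,
  a³-9a²+24a-20 = (-(1/2)a)(-2a²+18a-28) + (10a-20)
  -2a²+18a-28 = (-(1/5)a+7/5)(10a-20) + (0)
Last nonzero remainder: 10a-20. Dividing through by 10 gives the monic gcd a-2.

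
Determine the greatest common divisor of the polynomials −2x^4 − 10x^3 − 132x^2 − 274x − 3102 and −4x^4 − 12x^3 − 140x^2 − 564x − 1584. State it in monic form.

x^2 − 2x + 33

Repeated division with remainder:
  −2x^4 − 10x^3 − 132x^2 − 274x − 3102 = (1/2)(−4x^4 − 12x^3 − 140x^2 − 564x − 1584) + (−4x^3 − 62x^2 + 8x − 2310)
  −4x^4 − 12x^3 − 140x^2 − 564x − 1584 = (x − 25/2)(−4x^3 − 62x^2 + 8x − 2310) + (−923x^2 + 1846x − 30459)
  −4x^3 − 62x^2 + 8x − 2310 = ((4/923)x + 70/923)(−923x^2 + 1846x − 30459) + (0)
Last nonzero remainder: −923x^2 + 1846x − 30459. Dividing through by −923 gives the monic gcd x^2 − 2x + 33.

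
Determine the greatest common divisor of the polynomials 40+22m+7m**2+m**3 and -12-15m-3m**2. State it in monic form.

4+m

Apply the Euclidean algorithm:
  m**3+7m**2+22m+40 = (-(1/3)m-2/3)(-3m**2-15m-12) + (8m+32)
  -3m**2-15m-12 = (-(3/8)m-3/8)(8m+32) + (0)
Last nonzero remainder: 8m+32. Dividing through by 8 gives the monic gcd m+4.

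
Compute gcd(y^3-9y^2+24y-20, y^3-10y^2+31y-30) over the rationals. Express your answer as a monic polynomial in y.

y^2-7y+10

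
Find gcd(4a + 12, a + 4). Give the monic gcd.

1

By polynomial division,
  4a + 12 = (4)(a + 4) + (−4)
  a + 4 = (−(1/4)a − 1)(−4) + (0)
The last nonzero remainder is the constant −4, so the polynomials are coprime and gcd = 1.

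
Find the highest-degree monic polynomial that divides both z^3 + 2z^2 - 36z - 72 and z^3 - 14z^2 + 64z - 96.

z - 6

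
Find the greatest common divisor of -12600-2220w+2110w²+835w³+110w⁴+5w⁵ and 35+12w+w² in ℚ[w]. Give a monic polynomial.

Repeated division with remainder:
  5w⁵+110w⁴+835w³+2110w²-2220w-12600 = (5w³+50w²+60w-360)(w²+12w+35) + (0)
The last nonzero remainder w²+12w+35 is already monic.

35+12w+w²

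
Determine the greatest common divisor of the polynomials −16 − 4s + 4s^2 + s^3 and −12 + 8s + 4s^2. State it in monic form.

Repeated division with remainder:
  s^3 + 4s^2 − 4s − 16 = ((1/4)s + 1/2)(4s^2 + 8s − 12) + (−5s − 10)
  4s^2 + 8s − 12 = (−(4/5)s)(−5s − 10) + (−12)
  −5s − 10 = ((5/12)s + 5/6)(−12) + (0)
The last nonzero remainder is the constant −12, so the polynomials are coprime and gcd = 1.

1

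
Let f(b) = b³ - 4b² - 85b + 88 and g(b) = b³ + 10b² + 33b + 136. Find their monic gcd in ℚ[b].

b + 8

Euclidean algorithm in ℚ[b]:
  b³ - 4b² - 85b + 88 = (b³ + 10b² + 33b + 136) + (-14b² - 118b - 48)
  b³ + 10b² + 33b + 136 = (-(1/14)b - 11/98)(-14b² - 118b - 48) + ((800/49)b + 6400/49)
  -14b² - 118b - 48 = (-(343/400)b - 147/400)((800/49)b + 6400/49) + (0)
Last nonzero remainder: (800/49)b + 6400/49. Dividing through by 800/49 gives the monic gcd b + 8.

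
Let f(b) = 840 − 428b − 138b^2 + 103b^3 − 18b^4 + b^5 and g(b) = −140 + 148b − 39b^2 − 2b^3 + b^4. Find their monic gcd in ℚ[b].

Apply the Euclidean algorithm:
  b^5 − 18b^4 + 103b^3 − 138b^2 − 428b + 840 = (b − 16)(b^4 − 2b^3 − 39b^2 + 148b − 140) + (110b^3 − 910b^2 + 2080b − 1400)
  b^4 − 2b^3 − 39b^2 + 148b − 140 = ((1/110)b + 69/1210)(110b^3 − 910b^2 + 2080b − 1400) + (−(728/121)b^2 + (5096/121)b − 7280/121)
  110b^3 − 910b^2 + 2080b − 1400 = (−(6655/364)b + 605/26)(−(728/121)b^2 + (5096/121)b − 7280/121) + (0)
Last nonzero remainder: −(728/121)b^2 + (5096/121)b − 7280/121. Dividing through by −728/121 gives the monic gcd b^2 − 7b + 10.

10 − 7b + b^2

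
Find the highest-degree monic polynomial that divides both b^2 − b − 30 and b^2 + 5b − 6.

1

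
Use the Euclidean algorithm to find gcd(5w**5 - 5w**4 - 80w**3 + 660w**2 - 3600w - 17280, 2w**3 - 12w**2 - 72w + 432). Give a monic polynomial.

By polynomial division,
  5w**5 - 5w**4 - 80w**3 + 660w**2 - 3600w - 17280 = ((5/2)w**2 + (25/2)w + 125)(2w**3 - 12w**2 - 72w + 432) + (1980w**2 - 71280)
  2w**3 - 12w**2 - 72w + 432 = ((1/990)w - 1/165)(1980w**2 - 71280) + (0)
Last nonzero remainder: 1980w**2 - 71280. Dividing through by 1980 gives the monic gcd w**2 - 36.

w**2 - 36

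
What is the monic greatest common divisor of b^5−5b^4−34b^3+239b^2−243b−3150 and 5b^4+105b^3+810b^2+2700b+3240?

Apply the Euclidean algorithm:
  b^5−5b^4−34b^3+239b^2−243b−3150 = ((1/5)b−26/5)(5b^4+105b^3+810b^2+2700b+3240) + (350b^3+3911b^2+13149b+13698)
  5b^4+105b^3+810b^2+2700b+3240 = ((1/70)b+3439/24500)(350b^3+3911b^2+13149b+13698) + ((1792921/24500)b^2+(16136289/24500)b+16136289/12250)
  350b^3+3911b^2+13149b+13698 = ((8575000/1792921)b+18644500/1792921)((1792921/24500)b^2+(16136289/24500)b+16136289/12250) + (0)
Last nonzero remainder: (1792921/24500)b^2+(16136289/24500)b+16136289/12250. Dividing through by 1792921/24500 gives the monic gcd b^2+9b+18.

b^2+9b+18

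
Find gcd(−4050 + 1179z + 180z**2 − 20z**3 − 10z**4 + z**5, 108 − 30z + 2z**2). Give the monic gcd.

54 − 15z + z**2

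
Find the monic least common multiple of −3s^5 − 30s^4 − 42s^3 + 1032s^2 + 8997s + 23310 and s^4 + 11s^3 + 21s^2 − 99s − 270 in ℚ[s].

s^7 + 10s^6 + 5s^5 − 434s^4 − 3125s^3 − 4674s^2 + 26991s + 69930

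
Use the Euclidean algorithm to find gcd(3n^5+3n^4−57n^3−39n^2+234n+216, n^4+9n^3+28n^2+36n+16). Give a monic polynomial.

n^3+7n^2+14n+8

By polynomial division,
  3n^5+3n^4−57n^3−39n^2+234n+216 = (3n−24)(n^4+9n^3+28n^2+36n+16) + (75n^3+525n^2+1050n+600)
  n^4+9n^3+28n^2+36n+16 = ((1/75)n+2/75)(75n^3+525n^2+1050n+600) + (0)
Last nonzero remainder: 75n^3+525n^2+1050n+600. Dividing through by 75 gives the monic gcd n^3+7n^2+14n+8.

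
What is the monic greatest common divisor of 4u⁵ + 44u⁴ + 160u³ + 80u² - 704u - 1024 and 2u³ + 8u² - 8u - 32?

By polynomial division,
  4u⁵ + 44u⁴ + 160u³ + 80u² - 704u - 1024 = (2u² + 14u + 32)(2u³ + 8u² - 8u - 32) + (0)
Last nonzero remainder: 2u³ + 8u² - 8u - 32. Dividing through by 2 gives the monic gcd u³ + 4u² - 4u - 16.

u³ + 4u² - 4u - 16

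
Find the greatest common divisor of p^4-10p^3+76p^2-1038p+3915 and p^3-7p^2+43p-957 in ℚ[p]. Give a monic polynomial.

Repeated division with remainder:
  p^4-10p^3+76p^2-1038p+3915 = (p-3)(p^3-7p^2+43p-957) + (12p^2+48p+1044)
  p^3-7p^2+43p-957 = ((1/12)p-11/12)(12p^2+48p+1044) + (0)
Last nonzero remainder: 12p^2+48p+1044. Dividing through by 12 gives the monic gcd p^2+4p+87.

p^2+4p+87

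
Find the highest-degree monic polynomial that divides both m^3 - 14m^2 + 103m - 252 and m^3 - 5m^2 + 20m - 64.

By polynomial division,
  m^3 - 14m^2 + 103m - 252 = (m^3 - 5m^2 + 20m - 64) + (-9m^2 + 83m - 188)
  m^3 - 5m^2 + 20m - 64 = (-(1/9)m - 38/81)(-9m^2 + 83m - 188) + ((3082/81)m - 12328/81)
  -9m^2 + 83m - 188 = (-(729/3082)m + 3807/3082)((3082/81)m - 12328/81) + (0)
Last nonzero remainder: (3082/81)m - 12328/81. Dividing through by 3082/81 gives the monic gcd m - 4.

m - 4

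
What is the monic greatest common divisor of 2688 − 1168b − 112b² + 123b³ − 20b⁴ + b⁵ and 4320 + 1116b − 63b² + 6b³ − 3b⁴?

−24 − 5b + b²

Repeated division with remainder:
  b⁵ − 20b⁴ + 123b³ − 112b² − 1168b + 2688 = (−(1/3)b + 6)(−3b⁴ + 6b³ − 63b² + 1116b + 4320) + (66b³ + 638b² − 6424b − 23232)
  −3b⁴ + 6b³ − 63b² + 1116b + 4320 = (−(1/22)b + 35/66)(66b³ + 638b² − 6424b − 23232) + (−(2080/3)b² + (10400/3)b + 16640)
  66b³ + 638b² − 6424b − 23232 = (−(99/1040)b − 363/260)(−(2080/3)b² + (10400/3)b + 16640) + (0)
Last nonzero remainder: −(2080/3)b² + (10400/3)b + 16640. Dividing through by −2080/3 gives the monic gcd b² − 5b − 24.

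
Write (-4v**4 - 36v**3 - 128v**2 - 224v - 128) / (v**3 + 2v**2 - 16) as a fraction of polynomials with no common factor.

(-4v**2 - 20v - 16)/(v - 2)

Apply the Euclidean algorithm:
  -4v**4 - 36v**3 - 128v**2 - 224v - 128 = (-4v - 28)(v**3 + 2v**2 - 16) + (-72v**2 - 288v - 576)
  v**3 + 2v**2 - 16 = (-(1/72)v + 1/36)(-72v**2 - 288v - 576) + (0)
Last nonzero remainder: -72v**2 - 288v - 576. Dividing through by -72 gives the monic gcd v**2 + 4v + 8.
Cancel v**2 + 4v + 8 from numerator and denominator to get the reduced form.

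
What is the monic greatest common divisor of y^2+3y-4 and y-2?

1

Euclidean algorithm in ℚ[y]:
  y^2+3y-4 = (y+5)(y-2) + (6)
  y-2 = ((1/6)y-1/3)(6) + (0)
The last nonzero remainder is the constant 6, so the polynomials are coprime and gcd = 1.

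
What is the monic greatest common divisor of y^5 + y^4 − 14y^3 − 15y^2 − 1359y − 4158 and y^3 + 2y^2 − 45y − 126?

y^3 + 2y^2 − 45y − 126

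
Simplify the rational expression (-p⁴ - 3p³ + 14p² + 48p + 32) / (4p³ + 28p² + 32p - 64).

By polynomial division,
  -p⁴ - 3p³ + 14p² + 48p + 32 = (-(1/4)p + 1)(4p³ + 28p² + 32p - 64) + (-6p² + 96)
  4p³ + 28p² + 32p - 64 = (-(2/3)p - 14/3)(-6p² + 96) + (96p + 384)
  -6p² + 96 = (-(1/16)p + 1/4)(96p + 384) + (0)
Last nonzero remainder: 96p + 384. Dividing through by 96 gives the monic gcd p + 4.
Cancel p + 4 from numerator and denominator to get the reduced form.

(-p³ + p² + 10p + 8)/(4p² + 12p - 16)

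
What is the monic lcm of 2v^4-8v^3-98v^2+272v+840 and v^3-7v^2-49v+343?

Repeated division with remainder:
  2v^4-8v^3-98v^2+272v+840 = (2v+6)(v^3-7v^2-49v+343) + (42v^2-120v-1218)
  v^3-7v^2-49v+343 = ((1/42)v-29/294)(42v^2-120v-1218) + (-(1560/49)v+1560/7)
  42v^2-120v-1218 = (-(343/260)v-1421/260)(-(1560/49)v+1560/7) + (0)
Last nonzero remainder: -(1560/49)v+1560/7. Dividing through by -1560/49 gives the monic gcd v-7.
Then lcm(f, g) = f·g / gcd(f, g); expanding and making the result monic gives the answer.

v^6-4v^5-98v^4+332v^3+2821v^2-6664v-20580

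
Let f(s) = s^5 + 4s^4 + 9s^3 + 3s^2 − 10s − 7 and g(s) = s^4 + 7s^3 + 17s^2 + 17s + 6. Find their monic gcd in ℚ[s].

Apply the Euclidean algorithm:
  s^5 + 4s^4 + 9s^3 + 3s^2 − 10s − 7 = (s − 3)(s^4 + 7s^3 + 17s^2 + 17s + 6) + (13s^3 + 37s^2 + 35s + 11)
  s^4 + 7s^3 + 17s^2 + 17s + 6 = ((1/13)s + 54/169)(13s^3 + 37s^2 + 35s + 11) + ((420/169)s^2 + (840/169)s + 420/169)
  13s^3 + 37s^2 + 35s + 11 = ((2197/420)s + 1859/420)((420/169)s^2 + (840/169)s + 420/169) + (0)
Last nonzero remainder: (420/169)s^2 + (840/169)s + 420/169. Dividing through by 420/169 gives the monic gcd s^2 + 2s + 1.

s^2 + 2s + 1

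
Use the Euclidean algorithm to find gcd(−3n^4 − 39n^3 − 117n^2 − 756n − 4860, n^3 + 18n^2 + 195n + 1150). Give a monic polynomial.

Apply the Euclidean algorithm:
  −3n^4 − 39n^3 − 117n^2 − 756n − 4860 = (−3n + 15)(n^3 + 18n^2 + 195n + 1150) + (198n^2 − 231n − 22110)
  n^3 + 18n^2 + 195n + 1150 = ((1/198)n + 115/1188)(198n^2 − 231n − 22110) + ((11845/36)n + 59225/18)
  198n^2 − 231n − 22110 = ((7128/11845)n − 79596/11845)((11845/36)n + 59225/18) + (0)
Last nonzero remainder: (11845/36)n + 59225/18. Dividing through by 11845/36 gives the monic gcd n + 10.

n + 10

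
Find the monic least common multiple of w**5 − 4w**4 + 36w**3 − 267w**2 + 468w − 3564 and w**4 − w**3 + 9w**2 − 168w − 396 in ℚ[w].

Euclidean algorithm in ℚ[w]:
  w**5 − 4w**4 + 36w**3 − 267w**2 + 468w − 3564 = (w − 3)(w**4 − w**3 + 9w**2 − 168w − 396) + (24w**3 − 72w**2 + 360w − 4752)
  w**4 − w**3 + 9w**2 − 168w − 396 = ((1/24)w + 1/12)(24w**3 − 72w**2 + 360w − 4752) + (0)
Last nonzero remainder: 24w**3 − 72w**2 + 360w − 4752. Dividing through by 24 gives the monic gcd w**3 − 3w**2 + 15w − 198.
Then lcm(f, g) = f·g / gcd(f, g); expanding and making the result monic gives the answer.

w**6 − 2w**5 + 28w**4 − 195w**3 − 66w**2 − 2628w − 7128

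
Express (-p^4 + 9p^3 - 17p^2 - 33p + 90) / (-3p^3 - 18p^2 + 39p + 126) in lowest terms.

(p^2 - 8p + 15)/(3p + 21)

Repeated division with remainder:
  -p^4 + 9p^3 - 17p^2 - 33p + 90 = ((1/3)p - 5)(-3p^3 - 18p^2 + 39p + 126) + (-120p^2 + 120p + 720)
  -3p^3 - 18p^2 + 39p + 126 = ((1/40)p + 7/40)(-120p^2 + 120p + 720) + (0)
Last nonzero remainder: -120p^2 + 120p + 720. Dividing through by -120 gives the monic gcd p^2 - p - 6.
Cancel p^2 - p - 6 from numerator and denominator to get the reduced form.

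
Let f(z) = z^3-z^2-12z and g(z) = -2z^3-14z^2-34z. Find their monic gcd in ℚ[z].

Repeated division with remainder:
  z^3-z^2-12z = (-1/2)(-2z^3-14z^2-34z) + (-8z^2-29z)
  -2z^3-14z^2-34z = ((1/4)z+27/32)(-8z^2-29z) + (-(305/32)z)
  -8z^2-29z = ((256/305)z+928/305)(-(305/32)z) + (0)
Last nonzero remainder: -(305/32)z. Dividing through by -305/32 gives the monic gcd z.

z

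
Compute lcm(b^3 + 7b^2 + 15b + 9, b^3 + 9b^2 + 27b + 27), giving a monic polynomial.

Apply the Euclidean algorithm:
  b^3 + 7b^2 + 15b + 9 = (b^3 + 9b^2 + 27b + 27) + (-2b^2 - 12b - 18)
  b^3 + 9b^2 + 27b + 27 = (-(1/2)b - 3/2)(-2b^2 - 12b - 18) + (0)
Last nonzero remainder: -2b^2 - 12b - 18. Dividing through by -2 gives the monic gcd b^2 + 6b + 9.
Then lcm(f, g) = f·g / gcd(f, g); expanding and making the result monic gives the answer.

b^4 + 10b^3 + 36b^2 + 54b + 27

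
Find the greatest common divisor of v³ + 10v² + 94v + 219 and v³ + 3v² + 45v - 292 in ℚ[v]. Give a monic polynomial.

Euclidean algorithm in ℚ[v]:
  v³ + 10v² + 94v + 219 = (v³ + 3v² + 45v - 292) + (7v² + 49v + 511)
  v³ + 3v² + 45v - 292 = ((1/7)v - 4/7)(7v² + 49v + 511) + (0)
Last nonzero remainder: 7v² + 49v + 511. Dividing through by 7 gives the monic gcd v² + 7v + 73.

v² + 7v + 73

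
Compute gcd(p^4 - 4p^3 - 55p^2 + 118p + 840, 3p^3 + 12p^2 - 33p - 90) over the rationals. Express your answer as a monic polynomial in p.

By polynomial division,
  p^4 - 4p^3 - 55p^2 + 118p + 840 = ((1/3)p - 8/3)(3p^3 + 12p^2 - 33p - 90) + (-12p^2 + 60p + 600)
  3p^3 + 12p^2 - 33p - 90 = (-(1/4)p - 9/4)(-12p^2 + 60p + 600) + (252p + 1260)
  -12p^2 + 60p + 600 = (-(1/21)p + 10/21)(252p + 1260) + (0)
Last nonzero remainder: 252p + 1260. Dividing through by 252 gives the monic gcd p + 5.

p + 5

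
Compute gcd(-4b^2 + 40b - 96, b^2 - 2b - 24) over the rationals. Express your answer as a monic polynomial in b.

b - 6

Euclidean algorithm in ℚ[b]:
  -4b^2 + 40b - 96 = (-4)(b^2 - 2b - 24) + (32b - 192)
  b^2 - 2b - 24 = ((1/32)b + 1/8)(32b - 192) + (0)
Last nonzero remainder: 32b - 192. Dividing through by 32 gives the monic gcd b - 6.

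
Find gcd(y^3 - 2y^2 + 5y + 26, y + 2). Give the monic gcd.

y + 2

Apply the Euclidean algorithm:
  y^3 - 2y^2 + 5y + 26 = (y^2 - 4y + 13)(y + 2) + (0)
The last nonzero remainder y + 2 is already monic.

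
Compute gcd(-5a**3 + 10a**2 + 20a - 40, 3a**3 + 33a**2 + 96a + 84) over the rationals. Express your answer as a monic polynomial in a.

a + 2

Repeated division with remainder:
  -5a**3 + 10a**2 + 20a - 40 = (-5/3)(3a**3 + 33a**2 + 96a + 84) + (65a**2 + 180a + 100)
  3a**3 + 33a**2 + 96a + 84 = ((3/65)a + 321/845)(65a**2 + 180a + 100) + ((3888/169)a + 7776/169)
  65a**2 + 180a + 100 = ((10985/3888)a + 4225/1944)((3888/169)a + 7776/169) + (0)
Last nonzero remainder: (3888/169)a + 7776/169. Dividing through by 3888/169 gives the monic gcd a + 2.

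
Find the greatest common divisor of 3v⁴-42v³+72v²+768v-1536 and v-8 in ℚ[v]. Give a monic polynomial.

v-8

Repeated division with remainder:
  3v⁴-42v³+72v²+768v-1536 = (3v³-18v²-72v+192)(v-8) + (0)
The last nonzero remainder v-8 is already monic.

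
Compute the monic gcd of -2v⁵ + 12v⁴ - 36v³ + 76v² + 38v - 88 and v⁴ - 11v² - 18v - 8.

v² - 3v - 4

Euclidean algorithm in ℚ[v]:
  -2v⁵ + 12v⁴ - 36v³ + 76v² + 38v - 88 = (-2v + 12)(v⁴ - 11v² - 18v - 8) + (-58v³ + 172v² + 238v + 8)
  v⁴ - 11v² - 18v - 8 = (-(1/58)v - 43/841)(-58v³ + 172v² + 238v + 8) + ((1596/841)v² - (4788/841)v - 6384/841)
  -58v³ + 172v² + 238v + 8 = (-(24389/798)v - 841/798)((1596/841)v² - (4788/841)v - 6384/841) + (0)
Last nonzero remainder: (1596/841)v² - (4788/841)v - 6384/841. Dividing through by 1596/841 gives the monic gcd v² - 3v - 4.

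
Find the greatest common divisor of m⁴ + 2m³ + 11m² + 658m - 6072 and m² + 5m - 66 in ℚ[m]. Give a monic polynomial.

m² + 5m - 66

Repeated division with remainder:
  m⁴ + 2m³ + 11m² + 658m - 6072 = (m² - 3m + 92)(m² + 5m - 66) + (0)
The last nonzero remainder m² + 5m - 66 is already monic.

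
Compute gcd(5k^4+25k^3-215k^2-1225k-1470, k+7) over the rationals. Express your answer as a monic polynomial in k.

Apply the Euclidean algorithm:
  5k^4+25k^3-215k^2-1225k-1470 = (5k^3-10k^2-145k-210)(k+7) + (0)
The last nonzero remainder k+7 is already monic.

k+7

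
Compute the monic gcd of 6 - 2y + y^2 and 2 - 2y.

Repeated division with remainder:
  y^2 - 2y + 6 = (-(1/2)y + 1/2)(-2y + 2) + (5)
  -2y + 2 = (-(2/5)y + 2/5)(5) + (0)
The last nonzero remainder is the constant 5, so the polynomials are coprime and gcd = 1.

1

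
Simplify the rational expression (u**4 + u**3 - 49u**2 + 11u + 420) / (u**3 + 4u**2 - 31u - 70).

Euclidean algorithm in ℚ[u]:
  u**4 + u**3 - 49u**2 + 11u + 420 = (u - 3)(u**3 + 4u**2 - 31u - 70) + (-6u**2 - 12u + 210)
  u**3 + 4u**2 - 31u - 70 = (-(1/6)u - 1/3)(-6u**2 - 12u + 210) + (0)
Last nonzero remainder: -6u**2 - 12u + 210. Dividing through by -6 gives the monic gcd u**2 + 2u - 35.
Cancel u**2 + 2u - 35 from numerator and denominator to get the reduced form.

(u**2 - u - 12)/(u + 2)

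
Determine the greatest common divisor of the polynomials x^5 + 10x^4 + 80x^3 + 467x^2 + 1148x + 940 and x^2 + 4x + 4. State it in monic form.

x^2 + 4x + 4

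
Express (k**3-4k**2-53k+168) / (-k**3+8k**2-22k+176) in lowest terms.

(-k**2-4k+21)/(k**2+22)

Apply the Euclidean algorithm:
  k**3-4k**2-53k+168 = (-1)(-k**3+8k**2-22k+176) + (4k**2-75k+344)
  -k**3+8k**2-22k+176 = (-(1/4)k-43/16)(4k**2-75k+344) + (-(2201/16)k+2201/2)
  4k**2-75k+344 = (-(64/2201)k+688/2201)(-(2201/16)k+2201/2) + (0)
Last nonzero remainder: -(2201/16)k+2201/2. Dividing through by -2201/16 gives the monic gcd k-8.
Cancel k-8 from numerator and denominator to get the reduced form.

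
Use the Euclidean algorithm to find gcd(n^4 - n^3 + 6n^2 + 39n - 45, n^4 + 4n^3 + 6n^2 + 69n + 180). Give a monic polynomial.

n^3 + 6n + 45

Repeated division with remainder:
  n^4 - n^3 + 6n^2 + 39n - 45 = (n^4 + 4n^3 + 6n^2 + 69n + 180) + (-5n^3 - 30n - 225)
  n^4 + 4n^3 + 6n^2 + 69n + 180 = (-(1/5)n - 4/5)(-5n^3 - 30n - 225) + (0)
Last nonzero remainder: -5n^3 - 30n - 225. Dividing through by -5 gives the monic gcd n^3 + 6n + 45.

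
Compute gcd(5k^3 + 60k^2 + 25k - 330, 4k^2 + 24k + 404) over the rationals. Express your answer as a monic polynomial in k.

1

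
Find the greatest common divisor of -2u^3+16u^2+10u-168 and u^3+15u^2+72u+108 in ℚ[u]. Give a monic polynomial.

u+3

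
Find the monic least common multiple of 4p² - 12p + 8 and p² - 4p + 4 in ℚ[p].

p³ - 5p² + 8p - 4

Repeated division with remainder:
  4p² - 12p + 8 = (4)(p² - 4p + 4) + (4p - 8)
  p² - 4p + 4 = ((1/4)p - 1/2)(4p - 8) + (0)
Last nonzero remainder: 4p - 8. Dividing through by 4 gives the monic gcd p - 2.
Then lcm(f, g) = f·g / gcd(f, g); expanding and making the result monic gives the answer.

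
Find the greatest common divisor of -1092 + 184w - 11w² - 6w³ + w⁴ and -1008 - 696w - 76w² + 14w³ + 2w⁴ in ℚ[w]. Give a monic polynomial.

-42 - w + w²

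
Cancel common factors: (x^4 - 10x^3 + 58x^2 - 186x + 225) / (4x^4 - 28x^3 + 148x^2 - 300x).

Apply the Euclidean algorithm:
  x^4 - 10x^3 + 58x^2 - 186x + 225 = (1/4)(4x^4 - 28x^3 + 148x^2 - 300x) + (-3x^3 + 21x^2 - 111x + 225)
  4x^4 - 28x^3 + 148x^2 - 300x = (-(4/3)x)(-3x^3 + 21x^2 - 111x + 225) + (0)
Last nonzero remainder: -3x^3 + 21x^2 - 111x + 225. Dividing through by -3 gives the monic gcd x^3 - 7x^2 + 37x - 75.
Cancel x^3 - 7x^2 + 37x - 75 from numerator and denominator to get the reduced form.

(x - 3)/(4x)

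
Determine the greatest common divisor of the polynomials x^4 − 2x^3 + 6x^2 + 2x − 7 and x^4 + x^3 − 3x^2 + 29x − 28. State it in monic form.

x^3 − 3x^2 + 9x − 7

Repeated division with remainder:
  x^4 − 2x^3 + 6x^2 + 2x − 7 = (x^4 + x^3 − 3x^2 + 29x − 28) + (−3x^3 + 9x^2 − 27x + 21)
  x^4 + x^3 − 3x^2 + 29x − 28 = (−(1/3)x − 4/3)(−3x^3 + 9x^2 − 27x + 21) + (0)
Last nonzero remainder: −3x^3 + 9x^2 − 27x + 21. Dividing through by −3 gives the monic gcd x^3 − 3x^2 + 9x − 7.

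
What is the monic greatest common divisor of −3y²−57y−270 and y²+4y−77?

Apply the Euclidean algorithm:
  −3y²−57y−270 = (−3)(y²+4y−77) + (−45y−501)
  y²+4y−77 = (−(1/45)y+107/675)(−45y−501) + (544/225)
  −45y−501 = (−(10125/544)y−112725/544)(544/225) + (0)
The last nonzero remainder is the constant 544/225, so the polynomials are coprime and gcd = 1.

1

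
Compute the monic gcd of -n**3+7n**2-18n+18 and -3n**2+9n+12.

1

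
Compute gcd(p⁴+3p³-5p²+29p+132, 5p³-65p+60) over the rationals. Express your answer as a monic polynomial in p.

Apply the Euclidean algorithm:
  p⁴+3p³-5p²+29p+132 = ((1/5)p+3/5)(5p³-65p+60) + (8p²+56p+96)
  5p³-65p+60 = ((5/8)p-35/8)(8p²+56p+96) + (120p+480)
  8p²+56p+96 = ((1/15)p+1/5)(120p+480) + (0)
Last nonzero remainder: 120p+480. Dividing through by 120 gives the monic gcd p+4.

p+4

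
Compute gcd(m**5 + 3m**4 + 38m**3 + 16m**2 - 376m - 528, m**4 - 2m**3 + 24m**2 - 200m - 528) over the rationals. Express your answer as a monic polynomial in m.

m**3 + 4m**2 + 48m + 88

Euclidean algorithm in ℚ[m]:
  m**5 + 3m**4 + 38m**3 + 16m**2 - 376m - 528 = (m + 5)(m**4 - 2m**3 + 24m**2 - 200m - 528) + (24m**3 + 96m**2 + 1152m + 2112)
  m**4 - 2m**3 + 24m**2 - 200m - 528 = ((1/24)m - 1/4)(24m**3 + 96m**2 + 1152m + 2112) + (0)
Last nonzero remainder: 24m**3 + 96m**2 + 1152m + 2112. Dividing through by 24 gives the monic gcd m**3 + 4m**2 + 48m + 88.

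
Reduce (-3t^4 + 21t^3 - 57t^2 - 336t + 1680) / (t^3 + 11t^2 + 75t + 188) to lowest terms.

Apply the Euclidean algorithm:
  -3t^4 + 21t^3 - 57t^2 - 336t + 1680 = (-3t + 54)(t^3 + 11t^2 + 75t + 188) + (-426t^2 - 3822t - 8472)
  t^3 + 11t^2 + 75t + 188 = (-(1/426)t - 24/5041)(-426t^2 - 3822t - 8472) + ((186095/5041)t + 744380/5041)
  -426t^2 - 3822t - 8472 = (-(2147466/186095)t - 10676838/186095)((186095/5041)t + 744380/5041) + (0)
Last nonzero remainder: (186095/5041)t + 744380/5041. Dividing through by 186095/5041 gives the monic gcd t + 4.
Cancel t + 4 from numerator and denominator to get the reduced form.

(-3t^3 + 33t^2 - 189t + 420)/(t^2 + 7t + 47)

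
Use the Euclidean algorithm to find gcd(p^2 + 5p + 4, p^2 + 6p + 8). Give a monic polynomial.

p + 4

Euclidean algorithm in ℚ[p]:
  p^2 + 5p + 4 = (p^2 + 6p + 8) + (-p - 4)
  p^2 + 6p + 8 = (-p - 2)(-p - 4) + (0)
Last nonzero remainder: -p - 4. Dividing through by -1 gives the monic gcd p + 4.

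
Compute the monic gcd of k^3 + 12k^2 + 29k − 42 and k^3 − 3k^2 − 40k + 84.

Euclidean algorithm in ℚ[k]:
  k^3 + 12k^2 + 29k − 42 = (k^3 − 3k^2 − 40k + 84) + (15k^2 + 69k − 126)
  k^3 − 3k^2 − 40k + 84 = ((1/15)k − 38/75)(15k^2 + 69k − 126) + ((84/25)k + 504/25)
  15k^2 + 69k − 126 = ((125/28)k − 25/4)((84/25)k + 504/25) + (0)
Last nonzero remainder: (84/25)k + 504/25. Dividing through by 84/25 gives the monic gcd k + 6.

k + 6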